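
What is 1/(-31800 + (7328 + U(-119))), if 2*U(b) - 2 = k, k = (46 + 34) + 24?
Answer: -1/24419 ≈ -4.0952e-5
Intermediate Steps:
k = 104 (k = 80 + 24 = 104)
U(b) = 53 (U(b) = 1 + (1/2)*104 = 1 + 52 = 53)
1/(-31800 + (7328 + U(-119))) = 1/(-31800 + (7328 + 53)) = 1/(-31800 + 7381) = 1/(-24419) = -1/24419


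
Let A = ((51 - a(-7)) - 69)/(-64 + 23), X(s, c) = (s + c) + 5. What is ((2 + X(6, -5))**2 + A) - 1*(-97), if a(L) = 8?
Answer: 6627/41 ≈ 161.63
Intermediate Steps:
X(s, c) = 5 + c + s (X(s, c) = (c + s) + 5 = 5 + c + s)
A = 26/41 (A = ((51 - 1*8) - 69)/(-64 + 23) = ((51 - 8) - 69)/(-41) = (43 - 69)*(-1/41) = -26*(-1/41) = 26/41 ≈ 0.63415)
((2 + X(6, -5))**2 + A) - 1*(-97) = ((2 + (5 - 5 + 6))**2 + 26/41) - 1*(-97) = ((2 + 6)**2 + 26/41) + 97 = (8**2 + 26/41) + 97 = (64 + 26/41) + 97 = 2650/41 + 97 = 6627/41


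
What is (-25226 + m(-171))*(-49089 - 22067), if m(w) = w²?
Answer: -285691340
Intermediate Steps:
(-25226 + m(-171))*(-49089 - 22067) = (-25226 + (-171)²)*(-49089 - 22067) = (-25226 + 29241)*(-71156) = 4015*(-71156) = -285691340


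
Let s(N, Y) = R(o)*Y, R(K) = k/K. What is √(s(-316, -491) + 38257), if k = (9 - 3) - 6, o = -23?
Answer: √38257 ≈ 195.59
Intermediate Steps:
k = 0 (k = 6 - 6 = 0)
R(K) = 0 (R(K) = 0/K = 0)
s(N, Y) = 0 (s(N, Y) = 0*Y = 0)
√(s(-316, -491) + 38257) = √(0 + 38257) = √38257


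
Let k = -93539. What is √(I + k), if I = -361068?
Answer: I*√454607 ≈ 674.25*I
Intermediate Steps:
√(I + k) = √(-361068 - 93539) = √(-454607) = I*√454607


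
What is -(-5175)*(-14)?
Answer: -72450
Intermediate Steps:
-(-5175)*(-14) = -345*210 = -72450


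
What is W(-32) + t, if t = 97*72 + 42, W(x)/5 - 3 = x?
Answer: 6881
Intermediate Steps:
W(x) = 15 + 5*x
t = 7026 (t = 6984 + 42 = 7026)
W(-32) + t = (15 + 5*(-32)) + 7026 = (15 - 160) + 7026 = -145 + 7026 = 6881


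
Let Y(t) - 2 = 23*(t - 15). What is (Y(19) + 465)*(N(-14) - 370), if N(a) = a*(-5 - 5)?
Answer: -128570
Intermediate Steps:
N(a) = -10*a (N(a) = a*(-10) = -10*a)
Y(t) = -343 + 23*t (Y(t) = 2 + 23*(t - 15) = 2 + 23*(-15 + t) = 2 + (-345 + 23*t) = -343 + 23*t)
(Y(19) + 465)*(N(-14) - 370) = ((-343 + 23*19) + 465)*(-10*(-14) - 370) = ((-343 + 437) + 465)*(140 - 370) = (94 + 465)*(-230) = 559*(-230) = -128570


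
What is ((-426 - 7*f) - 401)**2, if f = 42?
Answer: 1256641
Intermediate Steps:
((-426 - 7*f) - 401)**2 = ((-426 - 7*42) - 401)**2 = ((-426 - 1*294) - 401)**2 = ((-426 - 294) - 401)**2 = (-720 - 401)**2 = (-1121)**2 = 1256641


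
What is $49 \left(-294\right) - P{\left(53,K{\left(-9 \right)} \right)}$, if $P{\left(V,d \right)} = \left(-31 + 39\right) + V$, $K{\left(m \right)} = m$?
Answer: $-14467$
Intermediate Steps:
$P{\left(V,d \right)} = 8 + V$
$49 \left(-294\right) - P{\left(53,K{\left(-9 \right)} \right)} = 49 \left(-294\right) - \left(8 + 53\right) = -14406 - 61 = -14467$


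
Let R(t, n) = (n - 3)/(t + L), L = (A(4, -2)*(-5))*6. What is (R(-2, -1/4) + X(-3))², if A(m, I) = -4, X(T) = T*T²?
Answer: 162741049/222784 ≈ 730.49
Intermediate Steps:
X(T) = T³
L = 120 (L = -4*(-5)*6 = 20*6 = 120)
R(t, n) = (-3 + n)/(120 + t) (R(t, n) = (n - 3)/(t + 120) = (-3 + n)/(120 + t))
(R(-2, -1/4) + X(-3))² = ((-3 - 1/4)/(120 - 2) + (-3)³)² = ((-3 - 1*¼)/118 - 27)² = ((-3 - ¼)/118 - 27)² = ((1/118)*(-13/4) - 27)² = (-13/472 - 27)² = (-12757/472)² = 162741049/222784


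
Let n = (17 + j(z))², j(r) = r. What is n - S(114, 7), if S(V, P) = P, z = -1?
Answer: 249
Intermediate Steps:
n = 256 (n = (17 - 1)² = 16² = 256)
n - S(114, 7) = 256 - 1*7 = 256 - 7 = 249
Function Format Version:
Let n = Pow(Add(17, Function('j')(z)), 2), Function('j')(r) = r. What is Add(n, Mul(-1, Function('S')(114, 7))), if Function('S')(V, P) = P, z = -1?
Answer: 249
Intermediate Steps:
n = 256 (n = Pow(Add(17, -1), 2) = Pow(16, 2) = 256)
Add(n, Mul(-1, Function('S')(114, 7))) = Add(256, Mul(-1, 7)) = Add(256, -7) = 249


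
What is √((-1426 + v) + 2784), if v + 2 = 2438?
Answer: √3794 ≈ 61.595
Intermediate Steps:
v = 2436 (v = -2 + 2438 = 2436)
√((-1426 + v) + 2784) = √((-1426 + 2436) + 2784) = √(1010 + 2784) = √3794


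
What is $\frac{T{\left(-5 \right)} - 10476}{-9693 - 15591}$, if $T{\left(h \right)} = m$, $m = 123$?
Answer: $\frac{493}{1204} \approx 0.40947$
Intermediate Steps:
$T{\left(h \right)} = 123$
$\frac{T{\left(-5 \right)} - 10476}{-9693 - 15591} = \frac{123 - 10476}{-9693 - 15591} = - \frac{10353}{-25284} = \left(-10353\right) \left(- \frac{1}{25284}\right) = \frac{493}{1204}$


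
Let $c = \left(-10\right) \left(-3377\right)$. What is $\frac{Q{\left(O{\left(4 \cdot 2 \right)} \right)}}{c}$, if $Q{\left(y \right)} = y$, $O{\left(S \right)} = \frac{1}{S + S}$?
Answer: $\frac{1}{540320} \approx 1.8508 \cdot 10^{-6}$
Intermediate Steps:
$c = 33770$
$O{\left(S \right)} = \frac{1}{2 S}$
$\frac{Q{\left(O{\left(4 \cdot 2 \right)} \right)}}{c} = \frac{\frac{1}{2} \frac{1}{4 \cdot 2}}{33770} = \frac{1}{2 \cdot 8} \cdot \frac{1}{33770} = \frac{1}{2} \cdot \frac{1}{8} \cdot \frac{1}{33770} = \frac{1}{16} \cdot \frac{1}{33770} = \frac{1}{540320}$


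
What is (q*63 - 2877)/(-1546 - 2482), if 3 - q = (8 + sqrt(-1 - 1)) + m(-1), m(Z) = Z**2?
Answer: 3255/4028 + 63*I*sqrt(2)/4028 ≈ 0.80809 + 0.022119*I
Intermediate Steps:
q = -6 - I*sqrt(2) (q = 3 - ((8 + sqrt(-1 - 1)) + (-1)**2) = 3 - ((8 + sqrt(-2)) + 1) = 3 - ((8 + I*sqrt(2)) + 1) = 3 - (9 + I*sqrt(2)) = 3 + (-9 - I*sqrt(2)) = -6 - I*sqrt(2) ≈ -6.0 - 1.4142*I)
(q*63 - 2877)/(-1546 - 2482) = ((-6 - I*sqrt(2))*63 - 2877)/(-1546 - 2482) = ((-378 - 63*I*sqrt(2)) - 2877)/(-4028) = (-3255 - 63*I*sqrt(2))*(-1/4028) = 3255/4028 + 63*I*sqrt(2)/4028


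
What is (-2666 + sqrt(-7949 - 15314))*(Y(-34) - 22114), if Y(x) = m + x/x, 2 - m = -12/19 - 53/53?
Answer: 1119927948/19 - 420078*I*sqrt(23263)/19 ≈ 5.8944e+7 - 3.3722e+6*I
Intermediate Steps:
m = 69/19 (m = 2 - (-12/19 - 53/53) = 2 - (-12*1/19 - 53*1/53) = 2 - (-12/19 - 1) = 2 - 1*(-31/19) = 2 + 31/19 = 69/19 ≈ 3.6316)
Y(x) = 88/19 (Y(x) = 69/19 + x/x = 69/19 + 1 = 88/19)
(-2666 + sqrt(-7949 - 15314))*(Y(-34) - 22114) = (-2666 + sqrt(-7949 - 15314))*(88/19 - 22114) = (-2666 + sqrt(-23263))*(-420078/19) = (-2666 + I*sqrt(23263))*(-420078/19) = 1119927948/19 - 420078*I*sqrt(23263)/19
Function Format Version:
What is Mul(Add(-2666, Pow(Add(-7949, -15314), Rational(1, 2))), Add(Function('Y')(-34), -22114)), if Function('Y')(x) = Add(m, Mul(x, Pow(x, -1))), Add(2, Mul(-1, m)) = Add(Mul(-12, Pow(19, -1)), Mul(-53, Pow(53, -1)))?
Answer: Add(Rational(1119927948, 19), Mul(Rational(-420078, 19), I, Pow(23263, Rational(1, 2)))) ≈ Add(5.8944e+7, Mul(-3.3722e+6, I))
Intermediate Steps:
m = Rational(69, 19) (m = Add(2, Mul(-1, Add(Mul(-12, Pow(19, -1)), Mul(-53, Pow(53, -1))))) = Add(2, Mul(-1, Add(Mul(-12, Rational(1, 19)), Mul(-53, Rational(1, 53))))) = Add(2, Mul(-1, Add(Rational(-12, 19), -1))) = Add(2, Mul(-1, Rational(-31, 19))) = Add(2, Rational(31, 19)) = Rational(69, 19) ≈ 3.6316)
Function('Y')(x) = Rational(88, 19) (Function('Y')(x) = Add(Rational(69, 19), Mul(x, Pow(x, -1))) = Add(Rational(69, 19), 1) = Rational(88, 19))
Mul(Add(-2666, Pow(Add(-7949, -15314), Rational(1, 2))), Add(Function('Y')(-34), -22114)) = Mul(Add(-2666, Pow(Add(-7949, -15314), Rational(1, 2))), Add(Rational(88, 19), -22114)) = Mul(Add(-2666, Pow(-23263, Rational(1, 2))), Rational(-420078, 19)) = Mul(Add(-2666, Mul(I, Pow(23263, Rational(1, 2)))), Rational(-420078, 19)) = Add(Rational(1119927948, 19), Mul(Rational(-420078, 19), I, Pow(23263, Rational(1, 2))))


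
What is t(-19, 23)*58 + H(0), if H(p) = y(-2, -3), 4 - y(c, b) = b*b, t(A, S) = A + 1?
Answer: -1049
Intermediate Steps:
t(A, S) = 1 + A
y(c, b) = 4 - b² (y(c, b) = 4 - b*b = 4 - b²)
H(p) = -5 (H(p) = 4 - 1*(-3)² = 4 - 1*9 = 4 - 9 = -5)
t(-19, 23)*58 + H(0) = (1 - 19)*58 - 5 = -18*58 - 5 = -1044 - 5 = -1049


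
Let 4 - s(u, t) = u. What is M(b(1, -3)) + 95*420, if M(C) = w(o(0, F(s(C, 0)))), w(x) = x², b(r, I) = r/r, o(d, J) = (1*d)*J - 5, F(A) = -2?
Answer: 39925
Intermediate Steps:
s(u, t) = 4 - u
o(d, J) = -5 + J*d (o(d, J) = d*J - 5 = J*d - 5 = -5 + J*d)
b(r, I) = 1
M(C) = 25 (M(C) = (-5 - 2*0)² = (-5 + 0)² = (-5)² = 25)
M(b(1, -3)) + 95*420 = 25 + 95*420 = 25 + 39900 = 39925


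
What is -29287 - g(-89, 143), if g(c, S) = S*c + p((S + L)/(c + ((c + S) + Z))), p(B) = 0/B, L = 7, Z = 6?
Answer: -16560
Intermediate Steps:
p(B) = 0
g(c, S) = S*c (g(c, S) = S*c + 0 = S*c)
-29287 - g(-89, 143) = -29287 - 143*(-89) = -29287 - 1*(-12727) = -29287 + 12727 = -16560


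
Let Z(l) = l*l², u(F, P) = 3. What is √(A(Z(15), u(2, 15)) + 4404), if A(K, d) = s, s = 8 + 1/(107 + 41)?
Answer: 3*√2684461/74 ≈ 66.423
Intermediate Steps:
Z(l) = l³
s = 1185/148 (s = 8 + 1/148 = 1185/148 ≈ 8.0068)
A(K, d) = 1185/148
√(A(Z(15), u(2, 15)) + 4404) = √(1185/148 + 4404) = √(652977/148) = 3*√2684461/74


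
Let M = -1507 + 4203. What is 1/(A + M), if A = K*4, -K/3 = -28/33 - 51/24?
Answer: 22/60097 ≈ 0.00036607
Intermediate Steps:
K = 785/88 (K = -3*(-28/33 - 51/24) = -3*(-28*1/33 - 51*1/24) = -3*(-28/33 - 17/8) = -3*(-785/264) = 785/88 ≈ 8.9205)
A = 785/22 (A = (785/88)*4 = 785/22 ≈ 35.682)
M = 2696
1/(A + M) = 1/(785/22 + 2696) = 1/(60097/22) = 22/60097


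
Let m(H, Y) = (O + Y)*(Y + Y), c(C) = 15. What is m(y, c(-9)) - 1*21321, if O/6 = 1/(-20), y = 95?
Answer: -20880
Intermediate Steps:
O = -3/10 (O = 6/(-20) = 6*(-1/20) = -3/10 ≈ -0.30000)
m(H, Y) = 2*Y*(-3/10 + Y) (m(H, Y) = (-3/10 + Y)*(Y + Y) = (-3/10 + Y)*(2*Y) = 2*Y*(-3/10 + Y))
m(y, c(-9)) - 1*21321 = (⅕)*15*(-3 + 10*15) - 1*21321 = (⅕)*15*(-3 + 150) - 21321 = (⅕)*15*147 - 21321 = 441 - 21321 = -20880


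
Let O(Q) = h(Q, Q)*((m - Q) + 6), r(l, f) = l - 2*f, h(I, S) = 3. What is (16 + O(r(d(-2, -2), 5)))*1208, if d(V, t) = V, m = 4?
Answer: 99056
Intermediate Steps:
O(Q) = 30 - 3*Q (O(Q) = 3*((4 - Q) + 6) = 3*(10 - Q) = 30 - 3*Q)
(16 + O(r(d(-2, -2), 5)))*1208 = (16 + (30 - 3*(-2 - 2*5)))*1208 = (16 + (30 - 3*(-2 - 10)))*1208 = (16 + (30 - 3*(-12)))*1208 = (16 + (30 + 36))*1208 = (16 + 66)*1208 = 82*1208 = 99056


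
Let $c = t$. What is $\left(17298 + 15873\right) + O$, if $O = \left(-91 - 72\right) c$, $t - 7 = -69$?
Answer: $43277$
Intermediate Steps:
$t = -62$ ($t = 7 - 69 = -62$)
$c = -62$
$O = 10106$ ($O = \left(-91 - 72\right) \left(-62\right) = \left(-163\right) \left(-62\right) = 10106$)
$\left(17298 + 15873\right) + O = \left(17298 + 15873\right) + 10106 = 33171 + 10106 = 43277$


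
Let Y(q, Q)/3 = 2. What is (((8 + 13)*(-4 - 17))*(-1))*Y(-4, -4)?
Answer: 2646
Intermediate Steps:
Y(q, Q) = 6 (Y(q, Q) = 3*2 = 6)
(((8 + 13)*(-4 - 17))*(-1))*Y(-4, -4) = (((8 + 13)*(-4 - 17))*(-1))*6 = ((21*(-21))*(-1))*6 = -441*(-1)*6 = 441*6 = 2646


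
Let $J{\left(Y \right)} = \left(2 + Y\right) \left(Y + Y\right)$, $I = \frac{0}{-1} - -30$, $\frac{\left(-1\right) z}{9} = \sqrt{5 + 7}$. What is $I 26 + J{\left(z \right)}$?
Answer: $2724 - 72 \sqrt{3} \approx 2599.3$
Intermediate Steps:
$z = - 18 \sqrt{3}$ ($z = - 9 \sqrt{5 + 7} = - 9 \sqrt{12} = - 9 \cdot 2 \sqrt{3} = - 18 \sqrt{3} \approx -31.177$)
$I = 30$ ($I = 0 \left(-1\right) + 30 = 0 + 30 = 30$)
$J{\left(Y \right)} = 2 Y \left(2 + Y\right)$ ($J{\left(Y \right)} = \left(2 + Y\right) 2 Y = 2 Y \left(2 + Y\right)$)
$I 26 + J{\left(z \right)} = 30 \cdot 26 + 2 \left(- 18 \sqrt{3}\right) \left(2 - 18 \sqrt{3}\right) = 780 - 36 \sqrt{3} \left(2 - 18 \sqrt{3}\right)$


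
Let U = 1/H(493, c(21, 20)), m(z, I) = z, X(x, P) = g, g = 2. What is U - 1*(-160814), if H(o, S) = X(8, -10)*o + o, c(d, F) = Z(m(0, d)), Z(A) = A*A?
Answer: 237843907/1479 ≈ 1.6081e+5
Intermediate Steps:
X(x, P) = 2
Z(A) = A²
c(d, F) = 0 (c(d, F) = 0² = 0)
H(o, S) = 3*o (H(o, S) = 2*o + o = 3*o)
U = 1/1479 (U = 1/(3*493) = 1/1479 ≈ 0.00067613)
U - 1*(-160814) = 1/1479 - 1*(-160814) = 1/1479 + 160814 = 237843907/1479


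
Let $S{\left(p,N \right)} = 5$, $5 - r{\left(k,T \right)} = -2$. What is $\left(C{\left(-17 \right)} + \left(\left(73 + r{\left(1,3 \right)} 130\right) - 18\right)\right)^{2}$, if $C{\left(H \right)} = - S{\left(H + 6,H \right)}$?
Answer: $921600$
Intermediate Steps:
$r{\left(k,T \right)} = 7$ ($r{\left(k,T \right)} = 5 - -2 = 5 + 2 = 7$)
$C{\left(H \right)} = -5$ ($C{\left(H \right)} = \left(-1\right) 5 = -5$)
$\left(C{\left(-17 \right)} + \left(\left(73 + r{\left(1,3 \right)} 130\right) - 18\right)\right)^{2} = \left(-5 + \left(\left(73 + 7 \cdot 130\right) - 18\right)\right)^{2} = \left(-5 + \left(\left(73 + 910\right) - 18\right)\right)^{2} = \left(-5 + \left(983 - 18\right)\right)^{2} = \left(-5 + 965\right)^{2} = 960^{2} = 921600$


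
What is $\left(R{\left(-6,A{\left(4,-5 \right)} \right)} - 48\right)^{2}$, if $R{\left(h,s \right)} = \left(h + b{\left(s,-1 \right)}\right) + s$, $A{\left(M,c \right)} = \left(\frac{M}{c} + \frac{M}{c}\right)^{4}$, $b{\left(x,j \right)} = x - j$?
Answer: $\frac{621654489}{390625} \approx 1591.4$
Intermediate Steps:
$A{\left(M,c \right)} = \frac{16 M^{4}}{c^{4}}$ ($A{\left(M,c \right)} = \left(\frac{2 M}{c}\right)^{4} = \frac{16 M^{4}}{c^{4}}$)
$R{\left(h,s \right)} = 1 + h + 2 s$ ($R{\left(h,s \right)} = \left(h + \left(s - -1\right)\right) + s = \left(h + \left(s + 1\right)\right) + s = \left(h + \left(1 + s\right)\right) + s = \left(1 + h + s\right) + s = 1 + h + 2 s$)
$\left(R{\left(-6,A{\left(4,-5 \right)} \right)} - 48\right)^{2} = \left(\left(1 - 6 + 2 \frac{16 \cdot 4^{4}}{625}\right) - 48\right)^{2} = \left(\left(1 - 6 + 2 \cdot 16 \cdot 256 \cdot \frac{1}{625}\right) - 48\right)^{2} = \left(\left(1 - 6 + 2 \cdot \frac{4096}{625}\right) - 48\right)^{2} = \left(\left(1 - 6 + \frac{8192}{625}\right) - 48\right)^{2} = \left(\frac{5067}{625} - 48\right)^{2} = \left(- \frac{24933}{625}\right)^{2} = \frac{621654489}{390625}$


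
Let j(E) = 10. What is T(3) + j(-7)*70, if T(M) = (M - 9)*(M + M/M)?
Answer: 676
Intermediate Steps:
T(M) = (1 + M)*(-9 + M) (T(M) = (-9 + M)*(M + 1) = (-9 + M)*(1 + M) = (1 + M)*(-9 + M))
T(3) + j(-7)*70 = (-9 + 3**2 - 8*3) + 10*70 = (-9 + 9 - 24) + 700 = -24 + 700 = 676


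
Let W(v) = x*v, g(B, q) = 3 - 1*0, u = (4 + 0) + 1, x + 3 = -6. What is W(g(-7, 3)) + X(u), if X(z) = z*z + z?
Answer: 3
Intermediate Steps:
x = -9 (x = -3 - 6 = -9)
u = 5 (u = 4 + 1 = 5)
X(z) = z + z² (X(z) = z² + z = z + z²)
g(B, q) = 3 (g(B, q) = 3 + 0 = 3)
W(v) = -9*v
W(g(-7, 3)) + X(u) = -9*3 + 5*(1 + 5) = -27 + 5*6 = -27 + 30 = 3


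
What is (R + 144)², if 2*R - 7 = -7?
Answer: 20736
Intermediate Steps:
R = 0 (R = 7/2 + (½)*(-7) = 7/2 - 7/2 = 0)
(R + 144)² = (0 + 144)² = 144² = 20736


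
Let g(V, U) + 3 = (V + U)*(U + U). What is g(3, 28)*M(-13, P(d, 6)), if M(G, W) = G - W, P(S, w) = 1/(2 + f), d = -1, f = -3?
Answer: -20796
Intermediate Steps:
P(S, w) = -1 (P(S, w) = 1/(2 - 3) = 1/(-1) = -1)
g(V, U) = -3 + 2*U*(U + V) (g(V, U) = -3 + (V + U)*(U + U) = -3 + (U + V)*(2*U) = -3 + 2*U*(U + V))
g(3, 28)*M(-13, P(d, 6)) = (-3 + 2*28**2 + 2*28*3)*(-13 - 1*(-1)) = (-3 + 2*784 + 168)*(-13 + 1) = (-3 + 1568 + 168)*(-12) = 1733*(-12) = -20796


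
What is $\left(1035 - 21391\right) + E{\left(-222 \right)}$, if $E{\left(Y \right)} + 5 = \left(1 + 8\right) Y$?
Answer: $-22359$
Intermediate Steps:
$E{\left(Y \right)} = -5 + 9 Y$ ($E{\left(Y \right)} = -5 + \left(1 + 8\right) Y = -5 + 9 Y$)
$\left(1035 - 21391\right) + E{\left(-222 \right)} = \left(1035 - 21391\right) + \left(-5 + 9 \left(-222\right)\right) = -20356 - 2003 = -22359$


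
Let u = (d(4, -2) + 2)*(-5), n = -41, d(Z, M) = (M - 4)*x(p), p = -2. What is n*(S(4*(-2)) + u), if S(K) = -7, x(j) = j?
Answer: 3157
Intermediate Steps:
d(Z, M) = 8 - 2*M (d(Z, M) = (M - 4)*(-2) = (-4 + M)*(-2) = 8 - 2*M)
u = -70 (u = ((8 - 2*(-2)) + 2)*(-5) = ((8 + 4) + 2)*(-5) = (12 + 2)*(-5) = 14*(-5) = -70)
n*(S(4*(-2)) + u) = -41*(-7 - 70) = -41*(-77) = 3157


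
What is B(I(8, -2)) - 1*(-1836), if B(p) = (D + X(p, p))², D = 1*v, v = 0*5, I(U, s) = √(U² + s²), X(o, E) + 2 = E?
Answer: 1908 - 8*√17 ≈ 1875.0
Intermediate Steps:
X(o, E) = -2 + E
v = 0
D = 0 (D = 1*0 = 0)
B(p) = (-2 + p)² (B(p) = (0 + (-2 + p))² = (-2 + p)²)
B(I(8, -2)) - 1*(-1836) = (-2 + √(8² + (-2)²))² - 1*(-1836) = (-2 + √(64 + 4))² + 1836 = (-2 + √68)² + 1836 = (-2 + 2*√17)² + 1836 = 1836 + (-2 + 2*√17)²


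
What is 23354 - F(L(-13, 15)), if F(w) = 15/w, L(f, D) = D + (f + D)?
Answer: 397003/17 ≈ 23353.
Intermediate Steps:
L(f, D) = f + 2*D (L(f, D) = D + (D + f) = f + 2*D)
23354 - F(L(-13, 15)) = 23354 - 15/(-13 + 2*15) = 23354 - 15/(-13 + 30) = 23354 - 15/17 = 397003/17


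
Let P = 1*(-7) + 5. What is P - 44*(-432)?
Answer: 19006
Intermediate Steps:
P = -2 (P = -7 + 5 = -2)
P - 44*(-432) = -2 - 44*(-432) = -2 + 19008 = 19006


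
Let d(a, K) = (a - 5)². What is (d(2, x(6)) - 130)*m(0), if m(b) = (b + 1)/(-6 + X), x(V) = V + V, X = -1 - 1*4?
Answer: 11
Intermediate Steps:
X = -5 (X = -1 - 4 = -5)
x(V) = 2*V
m(b) = -1/11 - b/11 (m(b) = (b + 1)/(-6 - 5) = (1 + b)/(-11) = (1 + b)*(-1/11) = -1/11 - b/11)
d(a, K) = (-5 + a)²
(d(2, x(6)) - 130)*m(0) = ((-5 + 2)² - 130)*(-1/11 - 1/11*0) = ((-3)² - 130)*(-1/11 + 0) = (9 - 130)*(-1/11) = -121*(-1/11) = 11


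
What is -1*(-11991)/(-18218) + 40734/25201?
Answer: 439906821/459111818 ≈ 0.95817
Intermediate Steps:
-1*(-11991)/(-18218) + 40734/25201 = 11991*(-1/18218) + 40734*(1/25201) = -11991/18218 + 40734/25201 = 439906821/459111818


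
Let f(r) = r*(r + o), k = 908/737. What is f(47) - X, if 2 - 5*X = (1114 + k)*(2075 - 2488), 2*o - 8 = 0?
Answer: -330623967/3685 ≈ -89722.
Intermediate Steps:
o = 4 (o = 4 + (½)*0 = 4 + 0 = 4)
k = 908/737 (k = 908*(1/737) = 908/737 ≈ 1.2320)
X = 339456912/3685 (X = ⅖ - (1114 + 908/737)*(2075 - 2488)/5 = ⅖ - 821926*(-413)/3685 = ⅖ - ⅕*(-339455438/737) = ⅖ + 339455438/3685 = 339456912/3685 ≈ 92119.)
f(r) = r*(4 + r) (f(r) = r*(r + 4) = r*(4 + r))
f(47) - X = 47*(4 + 47) - 1*339456912/3685 = 47*51 - 339456912/3685 = 2397 - 339456912/3685 = -330623967/3685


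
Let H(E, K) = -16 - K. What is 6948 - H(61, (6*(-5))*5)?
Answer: 6814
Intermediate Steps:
6948 - H(61, (6*(-5))*5) = 6948 - (-16 - 6*(-5)*5) = 6948 - (-16 - (-30)*5) = 6948 - (-16 - 1*(-150)) = 6948 - (-16 + 150) = 6948 - 1*134 = 6948 - 134 = 6814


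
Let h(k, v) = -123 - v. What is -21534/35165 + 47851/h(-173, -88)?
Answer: -336686821/246155 ≈ -1367.8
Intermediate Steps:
-21534/35165 + 47851/h(-173, -88) = -21534/35165 + 47851/(-123 - 1*(-88)) = -21534*1/35165 + 47851/(-123 + 88) = -21534/35165 + 47851/(-35) = -21534/35165 + 47851*(-1/35) = -21534/35165 - 47851/35 = -336686821/246155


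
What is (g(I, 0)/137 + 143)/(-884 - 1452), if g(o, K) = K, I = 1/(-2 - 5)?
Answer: -143/2336 ≈ -0.061216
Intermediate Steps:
I = -⅐ (I = 1/(-7) = -⅐ ≈ -0.14286)
(g(I, 0)/137 + 143)/(-884 - 1452) = (0/137 + 143)/(-884 - 1452) = (0*(1/137) + 143)/(-2336) = (0 + 143)*(-1/2336) = 143*(-1/2336) = -143/2336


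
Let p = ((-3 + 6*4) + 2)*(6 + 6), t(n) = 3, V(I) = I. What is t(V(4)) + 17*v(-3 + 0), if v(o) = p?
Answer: 4695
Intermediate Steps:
p = 276 (p = ((-3 + 24) + 2)*12 = (21 + 2)*12 = 23*12 = 276)
v(o) = 276
t(V(4)) + 17*v(-3 + 0) = 3 + 17*276 = 3 + 4692 = 4695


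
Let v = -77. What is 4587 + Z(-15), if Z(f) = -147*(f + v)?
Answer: 18111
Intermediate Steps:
Z(f) = 11319 - 147*f (Z(f) = -147*(f - 77) = -147*(-77 + f) = 11319 - 147*f)
4587 + Z(-15) = 4587 + (11319 - 147*(-15)) = 4587 + (11319 + 2205) = 4587 + 13524 = 18111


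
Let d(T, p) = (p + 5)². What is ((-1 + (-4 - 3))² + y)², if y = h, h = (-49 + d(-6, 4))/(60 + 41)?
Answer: 42198016/10201 ≈ 4136.7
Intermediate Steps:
d(T, p) = (5 + p)²
h = 32/101 (h = (-49 + (5 + 4)²)/(60 + 41) = (-49 + 9²)/101 = (-49 + 81)*(1/101) = 32*(1/101) = 32/101 ≈ 0.31683)
y = 32/101 ≈ 0.31683
((-1 + (-4 - 3))² + y)² = ((-1 + (-4 - 3))² + 32/101)² = ((-1 - 7)² + 32/101)² = ((-8)² + 32/101)² = (64 + 32/101)² = (6496/101)² = 42198016/10201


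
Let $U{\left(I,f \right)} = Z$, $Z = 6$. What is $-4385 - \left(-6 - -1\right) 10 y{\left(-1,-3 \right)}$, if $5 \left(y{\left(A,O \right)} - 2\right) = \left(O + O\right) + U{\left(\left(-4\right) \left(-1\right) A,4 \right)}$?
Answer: $-4285$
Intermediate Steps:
$U{\left(I,f \right)} = 6$
$y{\left(A,O \right)} = \frac{16}{5} + \frac{2 O}{5}$ ($y{\left(A,O \right)} = 2 + \frac{\left(O + O\right) + 6}{5} = 2 + \frac{2 O + 6}{5} = 2 + \frac{6 + 2 O}{5} = 2 + \left(\frac{6}{5} + \frac{2 O}{5}\right) = \frac{16}{5} + \frac{2 O}{5}$)
$-4385 - \left(-6 - -1\right) 10 y{\left(-1,-3 \right)} = -4385 - \left(-6 - -1\right) 10 \left(\frac{16}{5} + \frac{2}{5} \left(-3\right)\right) = -4385 - \left(-6 + 1\right) 10 \left(\frac{16}{5} - \frac{6}{5}\right) = -4385 - \left(-5\right) 10 \cdot 2 = -4385 - \left(-50\right) 2 = -4385 - -100 = -4385 + 100 = -4285$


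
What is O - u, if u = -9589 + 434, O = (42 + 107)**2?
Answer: 31356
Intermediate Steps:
O = 22201 (O = 149**2 = 22201)
u = -9155
O - u = 22201 - 1*(-9155) = 22201 + 9155 = 31356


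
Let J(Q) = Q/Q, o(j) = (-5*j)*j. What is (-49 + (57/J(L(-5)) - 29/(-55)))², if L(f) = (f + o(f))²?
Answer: 219961/3025 ≈ 72.714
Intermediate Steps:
o(j) = -5*j²
L(f) = (f - 5*f²)²
J(Q) = 1
(-49 + (57/J(L(-5)) - 29/(-55)))² = (-49 + (57/1 - 29/(-55)))² = (-49 + (57*1 - 29*(-1/55)))² = (-49 + (57 + 29/55))² = (-49 + 3164/55)² = (469/55)² = 219961/3025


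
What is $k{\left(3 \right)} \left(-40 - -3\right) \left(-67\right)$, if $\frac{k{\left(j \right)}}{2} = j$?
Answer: $14874$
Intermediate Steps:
$k{\left(j \right)} = 2 j$
$k{\left(3 \right)} \left(-40 - -3\right) \left(-67\right) = 2 \cdot 3 \left(-40 - -3\right) \left(-67\right) = 6 \left(-40 + 3\right) \left(-67\right) = 6 \left(-37\right) \left(-67\right) = \left(-222\right) \left(-67\right) = 14874$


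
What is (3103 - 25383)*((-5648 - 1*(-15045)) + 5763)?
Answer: -337764800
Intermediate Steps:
(3103 - 25383)*((-5648 - 1*(-15045)) + 5763) = -22280*((-5648 + 15045) + 5763) = -22280*(9397 + 5763) = -22280*15160 = -337764800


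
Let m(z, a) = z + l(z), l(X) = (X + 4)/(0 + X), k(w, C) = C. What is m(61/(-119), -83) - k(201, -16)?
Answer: 63038/7259 ≈ 8.6841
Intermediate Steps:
l(X) = (4 + X)/X
m(z, a) = z + (4 + z)/z
m(61/(-119), -83) - k(201, -16) = (1 + 61/(-119) + 4/((61/(-119)))) - 1*(-16) = (1 + 61*(-1/119) + 4/((61*(-1/119)))) + 16 = (1 - 61/119 + 4/(-61/119)) + 16 = (1 - 61/119 + 4*(-119/61)) + 16 = (1 - 61/119 - 476/61) + 16 = -53106/7259 + 16 = 63038/7259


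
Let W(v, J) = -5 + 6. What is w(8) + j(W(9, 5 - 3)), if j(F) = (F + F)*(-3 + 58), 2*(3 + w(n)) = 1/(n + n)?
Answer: 3425/32 ≈ 107.03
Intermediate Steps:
W(v, J) = 1
w(n) = -3 + 1/(4*n) (w(n) = -3 + 1/(2*(n + n)) = -3 + 1/(2*((2*n))) = -3 + (1/(2*n))/2 = -3 + 1/(4*n))
j(F) = 110*F (j(F) = (2*F)*55 = 110*F)
w(8) + j(W(9, 5 - 3)) = (-3 + (1/4)/8) + 110*1 = (-3 + (1/4)*(1/8)) + 110 = (-3 + 1/32) + 110 = -95/32 + 110 = 3425/32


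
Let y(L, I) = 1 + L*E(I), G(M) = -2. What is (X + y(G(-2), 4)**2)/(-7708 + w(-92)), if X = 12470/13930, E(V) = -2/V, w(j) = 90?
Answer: -6819/10611874 ≈ -0.00064258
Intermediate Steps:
X = 1247/1393 (X = 12470*(1/13930) = 1247/1393 ≈ 0.89519)
y(L, I) = 1 - 2*L/I (y(L, I) = 1 + L*(-2/I) = 1 - 2*L/I)
(X + y(G(-2), 4)**2)/(-7708 + w(-92)) = (1247/1393 + ((4 - 2*(-2))/4)**2)/(-7708 + 90) = (1247/1393 + ((4 + 4)/4)**2)/(-7618) = (1247/1393 + ((1/4)*8)**2)*(-1/7618) = (1247/1393 + 2**2)*(-1/7618) = (1247/1393 + 4)*(-1/7618) = (6819/1393)*(-1/7618) = -6819/10611874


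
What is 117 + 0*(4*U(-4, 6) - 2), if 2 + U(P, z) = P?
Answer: 117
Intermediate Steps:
U(P, z) = -2 + P
117 + 0*(4*U(-4, 6) - 2) = 117 + 0*(4*(-2 - 4) - 2) = 117 + 0*(4*(-6) - 2) = 117 + 0*(-24 - 2) = 117 + 0*(-26) = 117 + 0 = 117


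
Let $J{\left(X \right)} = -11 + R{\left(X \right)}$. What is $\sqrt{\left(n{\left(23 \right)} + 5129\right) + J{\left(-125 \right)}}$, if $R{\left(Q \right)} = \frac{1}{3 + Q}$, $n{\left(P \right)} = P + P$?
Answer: $\frac{\sqrt{76860854}}{122} \approx 71.861$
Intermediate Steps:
$n{\left(P \right)} = 2 P$
$J{\left(X \right)} = -11 + \frac{1}{3 + X}$
$\sqrt{\left(n{\left(23 \right)} + 5129\right) + J{\left(-125 \right)}} = \sqrt{\left(2 \cdot 23 + 5129\right) + \frac{-32 - -1375}{3 - 125}} = \sqrt{\left(46 + 5129\right) + \frac{-32 + 1375}{-122}} = \sqrt{5175 - \frac{1343}{122}} = \sqrt{\frac{630007}{122}} = \frac{\sqrt{76860854}}{122}$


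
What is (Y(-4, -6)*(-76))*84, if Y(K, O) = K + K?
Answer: 51072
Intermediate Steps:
Y(K, O) = 2*K
(Y(-4, -6)*(-76))*84 = ((2*(-4))*(-76))*84 = -8*(-76)*84 = 608*84 = 51072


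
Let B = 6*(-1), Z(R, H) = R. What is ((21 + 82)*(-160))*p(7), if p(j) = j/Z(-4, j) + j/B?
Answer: 144200/3 ≈ 48067.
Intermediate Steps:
B = -6
p(j) = -5*j/12 (p(j) = j/(-4) + j/(-6) = j*(-¼) + j*(-⅙) = -j/4 - j/6 = -5*j/12)
((21 + 82)*(-160))*p(7) = ((21 + 82)*(-160))*(-5/12*7) = (103*(-160))*(-35/12) = -16480*(-35/12) = 144200/3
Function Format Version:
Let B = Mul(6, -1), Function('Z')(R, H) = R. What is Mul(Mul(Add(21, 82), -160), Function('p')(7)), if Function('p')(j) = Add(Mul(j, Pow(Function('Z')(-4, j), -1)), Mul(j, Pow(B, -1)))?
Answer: Rational(144200, 3) ≈ 48067.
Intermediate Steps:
B = -6
Function('p')(j) = Mul(Rational(-5, 12), j) (Function('p')(j) = Add(Mul(j, Pow(-4, -1)), Mul(j, Pow(-6, -1))) = Add(Mul(j, Rational(-1, 4)), Mul(j, Rational(-1, 6))) = Add(Mul(Rational(-1, 4), j), Mul(Rational(-1, 6), j)) = Mul(Rational(-5, 12), j))
Mul(Mul(Add(21, 82), -160), Function('p')(7)) = Mul(Mul(Add(21, 82), -160), Mul(Rational(-5, 12), 7)) = Mul(Mul(103, -160), Rational(-35, 12)) = Mul(-16480, Rational(-35, 12)) = Rational(144200, 3)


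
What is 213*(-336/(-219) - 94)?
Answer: -1437750/73 ≈ -19695.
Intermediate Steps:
213*(-336/(-219) - 94) = 213*(-336*(-1/219) - 94) = 213*(112/73 - 94) = 213*(-6750/73) = -1437750/73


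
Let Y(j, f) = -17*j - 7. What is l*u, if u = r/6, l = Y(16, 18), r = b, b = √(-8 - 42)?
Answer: -465*I*√2/2 ≈ -328.8*I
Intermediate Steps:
b = 5*I*√2 (b = √(-50) = 5*I*√2 ≈ 7.0711*I)
Y(j, f) = -7 - 17*j
r = 5*I*√2 ≈ 7.0711*I
l = -279 (l = -7 - 17*16 = -7 - 272 = -279)
u = 5*I*√2/6 (u = (5*I*√2)/6 = (5*I*√2)*(⅙) = 5*I*√2/6 ≈ 1.1785*I)
l*u = -465*I*√2/2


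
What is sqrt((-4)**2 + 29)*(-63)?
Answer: -189*sqrt(5) ≈ -422.62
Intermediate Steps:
sqrt((-4)**2 + 29)*(-63) = sqrt(16 + 29)*(-63) = sqrt(45)*(-63) = (3*sqrt(5))*(-63) = -189*sqrt(5)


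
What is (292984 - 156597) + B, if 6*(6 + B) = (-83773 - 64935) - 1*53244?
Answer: 308167/3 ≈ 1.0272e+5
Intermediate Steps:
B = -100994/3 (B = -6 + ((-83773 - 64935) - 1*53244)/6 = -6 + (-148708 - 53244)/6 = -6 + (⅙)*(-201952) = -6 - 100976/3 = -100994/3 ≈ -33665.)
(292984 - 156597) + B = (292984 - 156597) - 100994/3 = 136387 - 100994/3 = 308167/3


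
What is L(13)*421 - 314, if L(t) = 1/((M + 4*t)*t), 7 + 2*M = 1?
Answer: -199597/637 ≈ -313.34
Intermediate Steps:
M = -3 (M = -7/2 + (½)*1 = -7/2 + ½ = -3)
L(t) = 1/(t*(-3 + 4*t)) (L(t) = 1/((-3 + 4*t)*t) = 1/(t*(-3 + 4*t)))
L(13)*421 - 314 = (1/(13*(-3 + 4*13)))*421 - 314 = (1/(13*(-3 + 52)))*421 - 314 = ((1/13)/49)*421 - 314 = ((1/13)*(1/49))*421 - 314 = (1/637)*421 - 314 = 421/637 - 314 = -199597/637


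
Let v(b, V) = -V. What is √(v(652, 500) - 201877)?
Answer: I*√202377 ≈ 449.86*I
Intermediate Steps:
√(v(652, 500) - 201877) = √(-1*500 - 201877) = √(-500 - 201877) = √(-202377) = I*√202377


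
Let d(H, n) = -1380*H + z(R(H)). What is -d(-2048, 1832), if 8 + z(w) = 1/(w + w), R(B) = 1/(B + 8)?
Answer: -2825212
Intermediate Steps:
R(B) = 1/(8 + B)
z(w) = -8 + 1/(2*w) (z(w) = -8 + 1/(w + w) = -8 + 1/(2*w))
d(H, n) = -4 - 2759*H/2 (d(H, n) = -1380*H + (-8 + 1/(2*(1/(8 + H)))) = -1380*H + (-8 + (8 + H)/2) = -1380*H + (-8 + (4 + H/2)) = -1380*H + (-4 + H/2) = -4 - 2759*H/2)
-d(-2048, 1832) = -(-4 - 2759/2*(-2048)) = -(-4 + 2825216) = -1*2825212 = -2825212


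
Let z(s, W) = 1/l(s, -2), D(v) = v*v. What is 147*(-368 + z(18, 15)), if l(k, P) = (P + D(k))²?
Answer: -114467133/2116 ≈ -54096.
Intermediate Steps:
D(v) = v²
l(k, P) = (P + k²)²
z(s, W) = (-2 + s²)⁻² (z(s, W) = 1/((-2 + s²)²) = (-2 + s²)⁻²)
147*(-368 + z(18, 15)) = 147*(-368 + (-2 + 18²)⁻²) = 147*(-368 + (-2 + 324)⁻²) = 147*(-368 + 322⁻²) = 147*(-368 + 1/103684) = 147*(-38155711/103684) = -114467133/2116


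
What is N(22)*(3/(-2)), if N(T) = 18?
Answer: -27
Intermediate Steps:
N(22)*(3/(-2)) = 18*(3/(-2)) = 18*(3*(-1/2)) = 18*(-3/2) = -27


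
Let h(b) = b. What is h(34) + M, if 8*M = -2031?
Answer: -1759/8 ≈ -219.88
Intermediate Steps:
M = -2031/8 (M = (⅛)*(-2031) = -2031/8 ≈ -253.88)
h(34) + M = 34 - 2031/8 = -1759/8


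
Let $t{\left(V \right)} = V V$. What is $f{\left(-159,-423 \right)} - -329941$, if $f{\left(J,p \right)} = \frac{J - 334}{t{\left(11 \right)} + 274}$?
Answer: $\frac{130326202}{395} \approx 3.2994 \cdot 10^{5}$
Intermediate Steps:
$t{\left(V \right)} = V^{2}$
$f{\left(J,p \right)} = - \frac{334}{395} + \frac{J}{395}$ ($f{\left(J,p \right)} = \frac{J - 334}{11^{2} + 274} = \frac{-334 + J}{121 + 274} = \frac{-334 + J}{395} = \left(-334 + J\right) \frac{1}{395} = - \frac{334}{395} + \frac{J}{395}$)
$f{\left(-159,-423 \right)} - -329941 = \left(- \frac{334}{395} + \frac{1}{395} \left(-159\right)\right) - -329941 = \left(- \frac{334}{395} - \frac{159}{395}\right) + 329941 = - \frac{493}{395} + 329941 = \frac{130326202}{395}$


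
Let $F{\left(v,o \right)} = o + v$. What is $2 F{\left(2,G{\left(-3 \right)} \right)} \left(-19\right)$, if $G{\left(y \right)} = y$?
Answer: $38$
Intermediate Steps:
$2 F{\left(2,G{\left(-3 \right)} \right)} \left(-19\right) = 2 \left(-3 + 2\right) \left(-19\right) = 2 \left(-1\right) \left(-19\right) = \left(-2\right) \left(-19\right) = 38$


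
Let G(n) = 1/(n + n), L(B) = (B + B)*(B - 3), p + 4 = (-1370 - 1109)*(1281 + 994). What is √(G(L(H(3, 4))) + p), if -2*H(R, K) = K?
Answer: I*√2255891590/20 ≈ 2374.8*I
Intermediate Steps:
p = -5639729 (p = -4 + (-1370 - 1109)*(1281 + 994) = -4 - 2479*2275 = -4 - 5639725 = -5639729)
H(R, K) = -K/2
L(B) = 2*B*(-3 + B) (L(B) = (2*B)*(-3 + B) = 2*B*(-3 + B))
G(n) = 1/(2*n)
√(G(L(H(3, 4))) + p) = √(1/(2*((2*(-½*4)*(-3 - ½*4)))) - 5639729) = √(1/(2*((2*(-2)*(-3 - 2)))) - 5639729) = √(1/(2*((2*(-2)*(-5)))) - 5639729) = √((½)/20 - 5639729) = √((½)*(1/20) - 5639729) = √(1/40 - 5639729) = √(-225589159/40) = I*√2255891590/20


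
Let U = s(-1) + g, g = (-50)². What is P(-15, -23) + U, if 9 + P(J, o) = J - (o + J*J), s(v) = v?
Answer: 2273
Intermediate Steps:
g = 2500
P(J, o) = -9 + J - o - J² (P(J, o) = -9 + (J - (o + J*J)) = -9 + (J - (o + J²)) = -9 + (J + (-o - J²)) = -9 + (J - o - J²) = -9 + J - o - J²)
U = 2499 (U = -1 + 2500 = 2499)
P(-15, -23) + U = (-9 - 15 - 1*(-23) - 1*(-15)²) + 2499 = (-9 - 15 + 23 - 1*225) + 2499 = (-9 - 15 + 23 - 225) + 2499 = -226 + 2499 = 2273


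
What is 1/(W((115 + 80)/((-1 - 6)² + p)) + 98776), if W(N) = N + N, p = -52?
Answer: 1/98646 ≈ 1.0137e-5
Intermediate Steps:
W(N) = 2*N
1/(W((115 + 80)/((-1 - 6)² + p)) + 98776) = 1/(2*((115 + 80)/((-1 - 6)² - 52)) + 98776) = 1/(2*(195/((-7)² - 52)) + 98776) = 1/(2*(195/(49 - 52)) + 98776) = 1/(2*(195/(-3)) + 98776) = 1/(2*(195*(-⅓)) + 98776) = 1/(2*(-65) + 98776) = 1/(-130 + 98776) = 1/98646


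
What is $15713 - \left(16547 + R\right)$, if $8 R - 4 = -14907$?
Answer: $\frac{8231}{8} \approx 1028.9$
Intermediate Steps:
$R = - \frac{14903}{8}$ ($R = \frac{1}{2} + \frac{1}{8} \left(-14907\right) = \frac{1}{2} - \frac{14907}{8} = - \frac{14903}{8} \approx -1862.9$)
$15713 - \left(16547 + R\right) = 15713 - \frac{117473}{8} = \frac{8231}{8}$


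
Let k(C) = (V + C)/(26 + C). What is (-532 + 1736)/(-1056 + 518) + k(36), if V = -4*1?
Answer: -14358/8339 ≈ -1.7218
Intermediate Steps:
V = -4
k(C) = (-4 + C)/(26 + C)
(-532 + 1736)/(-1056 + 518) + k(36) = (-532 + 1736)/(-1056 + 518) + (-4 + 36)/(26 + 36) = 1204/(-538) + 32/62 = 1204*(-1/538) + (1/62)*32 = -602/269 + 16/31 = -14358/8339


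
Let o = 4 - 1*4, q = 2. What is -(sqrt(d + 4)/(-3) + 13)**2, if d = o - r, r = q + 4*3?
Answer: -1511/9 + 26*I*sqrt(10)/3 ≈ -167.89 + 27.406*I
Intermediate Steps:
o = 0 (o = 4 - 4 = 0)
r = 14 (r = 2 + 4*3 = 2 + 12 = 14)
d = -14 (d = 0 - 1*14 = 0 - 14 = -14)
-(sqrt(d + 4)/(-3) + 13)**2 = -(sqrt(-14 + 4)/(-3) + 13)**2 = -(sqrt(-10)*(-1/3) + 13)**2 = -((I*sqrt(10))*(-1/3) + 13)**2 = -(-I*sqrt(10)/3 + 13)**2 = -(13 - I*sqrt(10)/3)**2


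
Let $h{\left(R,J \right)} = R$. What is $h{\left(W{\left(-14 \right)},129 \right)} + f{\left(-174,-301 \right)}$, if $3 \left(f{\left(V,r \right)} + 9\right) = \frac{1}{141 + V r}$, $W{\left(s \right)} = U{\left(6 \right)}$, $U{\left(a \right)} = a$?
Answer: $- \frac{472634}{157545} \approx -3.0$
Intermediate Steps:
$W{\left(s \right)} = 6$
$f{\left(V,r \right)} = -9 + \frac{1}{3 \left(141 + V r\right)}$
$h{\left(W{\left(-14 \right)},129 \right)} + f{\left(-174,-301 \right)} = 6 + \frac{-3806 - \left(-4698\right) \left(-301\right)}{3 \left(141 - -52374\right)} = 6 + \frac{-3806 - 1414098}{3 \left(141 + 52374\right)} = 6 + \frac{1}{3} \cdot \frac{1}{52515} \left(-1417904\right) = 6 - \frac{1417904}{157545} = - \frac{472634}{157545}$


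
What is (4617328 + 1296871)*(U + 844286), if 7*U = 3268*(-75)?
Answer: 33503357743498/7 ≈ 4.7862e+12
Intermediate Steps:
U = -245100/7 (U = (3268*(-75))/7 = (⅐)*(-245100) = -245100/7 ≈ -35014.)
(4617328 + 1296871)*(U + 844286) = (4617328 + 1296871)*(-245100/7 + 844286) = 5914199*(5664902/7) = 33503357743498/7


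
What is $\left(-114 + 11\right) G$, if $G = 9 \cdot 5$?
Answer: $-4635$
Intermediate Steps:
$G = 45$
$\left(-114 + 11\right) G = \left(-114 + 11\right) 45 = \left(-103\right) 45 = -4635$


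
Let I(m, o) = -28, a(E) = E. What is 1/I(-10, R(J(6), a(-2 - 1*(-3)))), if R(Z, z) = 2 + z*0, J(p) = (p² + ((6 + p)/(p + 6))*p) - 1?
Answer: -1/28 ≈ -0.035714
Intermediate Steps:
J(p) = -1 + p + p² (J(p) = (p² + ((6 + p)/(6 + p))*p) - 1 = (p² + 1*p) - 1 = (p² + p) - 1 = (p + p²) - 1 = -1 + p + p²)
R(Z, z) = 2 (R(Z, z) = 2 + 0 = 2)
1/I(-10, R(J(6), a(-2 - 1*(-3)))) = 1/(-28) = -1/28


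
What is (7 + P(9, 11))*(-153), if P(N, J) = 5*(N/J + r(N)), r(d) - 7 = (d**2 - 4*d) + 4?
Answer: -489906/11 ≈ -44537.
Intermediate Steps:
r(d) = 11 + d**2 - 4*d (r(d) = 7 + ((d**2 - 4*d) + 4) = 7 + (4 + d**2 - 4*d) = 11 + d**2 - 4*d)
P(N, J) = 55 - 20*N + 5*N**2 + 5*N/J (P(N, J) = 5*(N/J + (11 + N**2 - 4*N)) = 5*(11 + N**2 - 4*N + N/J) = 55 - 20*N + 5*N**2 + 5*N/J)
(7 + P(9, 11))*(-153) = (7 + (55 - 20*9 + 5*9**2 + 5*9/11))*(-153) = (7 + (55 - 180 + 5*81 + 5*9*(1/11)))*(-153) = (7 + (55 - 180 + 405 + 45/11))*(-153) = (7 + 3125/11)*(-153) = (3202/11)*(-153) = -489906/11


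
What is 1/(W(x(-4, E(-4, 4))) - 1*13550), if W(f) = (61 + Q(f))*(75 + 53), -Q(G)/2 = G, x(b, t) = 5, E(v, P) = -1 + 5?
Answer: -1/7022 ≈ -0.00014241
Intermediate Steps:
E(v, P) = 4
Q(G) = -2*G
W(f) = 7808 - 256*f (W(f) = (61 - 2*f)*(75 + 53) = (61 - 2*f)*128 = 7808 - 256*f)
1/(W(x(-4, E(-4, 4))) - 1*13550) = 1/((7808 - 256*5) - 1*13550) = 1/((7808 - 1280) - 13550) = 1/(6528 - 13550) = 1/(-7022) = -1/7022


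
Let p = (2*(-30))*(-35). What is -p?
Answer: -2100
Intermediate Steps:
p = 2100 (p = -60*(-35) = 2100)
-p = -1*2100 = -2100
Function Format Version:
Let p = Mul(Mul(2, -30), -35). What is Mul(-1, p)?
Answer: -2100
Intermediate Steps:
p = 2100 (p = Mul(-60, -35) = 2100)
Mul(-1, p) = Mul(-1, 2100) = -2100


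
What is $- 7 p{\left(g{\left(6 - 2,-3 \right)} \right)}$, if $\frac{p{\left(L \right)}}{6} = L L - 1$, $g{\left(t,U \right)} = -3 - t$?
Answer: $-2016$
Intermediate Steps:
$p{\left(L \right)} = -6 + 6 L^{2}$ ($p{\left(L \right)} = 6 \left(L L - 1\right) = 6 \left(L^{2} - 1\right) = 6 \left(-1 + L^{2}\right) = -6 + 6 L^{2}$)
$- 7 p{\left(g{\left(6 - 2,-3 \right)} \right)} = - 7 \left(-6 + 6 \left(-3 - \left(6 - 2\right)\right)^{2}\right) = - 7 \left(-6 + 6 \left(-3 - 4\right)^{2}\right) = - 7 \left(-6 + 6 \left(-7\right)^{2}\right) = - 7 \left(-6 + 6 \cdot 49\right) = - 7 \left(-6 + 294\right) = \left(-7\right) 288 = -2016$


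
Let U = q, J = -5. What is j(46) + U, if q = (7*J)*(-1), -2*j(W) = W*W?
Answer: -1023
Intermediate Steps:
j(W) = -W²/2 (j(W) = -W*W/2 = -W²/2)
q = 35 (q = (7*(-5))*(-1) = -35*(-1) = 35)
U = 35
j(46) + U = -½*46² + 35 = -½*2116 + 35 = -1058 + 35 = -1023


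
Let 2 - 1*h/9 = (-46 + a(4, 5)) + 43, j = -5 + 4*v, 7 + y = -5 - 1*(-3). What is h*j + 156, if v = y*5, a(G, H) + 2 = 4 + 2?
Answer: -1509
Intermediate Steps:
y = -9 (y = -7 + (-5 - 1*(-3)) = -7 + (-5 + 3) = -7 - 2 = -9)
a(G, H) = 4 (a(G, H) = -2 + (4 + 2) = -2 + 6 = 4)
v = -45 (v = -9*5 = -45)
j = -185 (j = -5 + 4*(-45) = -5 - 180 = -185)
h = 9 (h = 18 - 9*((-46 + 4) + 43) = 18 - 9*(-42 + 43) = 18 - 9*1 = 18 - 9 = 9)
h*j + 156 = 9*(-185) + 156 = -1665 + 156 = -1509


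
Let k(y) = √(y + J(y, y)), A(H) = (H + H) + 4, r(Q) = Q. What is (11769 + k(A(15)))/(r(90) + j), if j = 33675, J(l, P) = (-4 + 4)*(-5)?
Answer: 3923/11255 + √34/33765 ≈ 0.34873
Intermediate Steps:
J(l, P) = 0 (J(l, P) = 0*(-5) = 0)
A(H) = 4 + 2*H (A(H) = 2*H + 4 = 4 + 2*H)
k(y) = √y (k(y) = √(y + 0) = √y)
(11769 + k(A(15)))/(r(90) + j) = (11769 + √(4 + 2*15))/(90 + 33675) = (11769 + √(4 + 30))/33765 = (11769 + √34)*(1/33765) = 3923/11255 + √34/33765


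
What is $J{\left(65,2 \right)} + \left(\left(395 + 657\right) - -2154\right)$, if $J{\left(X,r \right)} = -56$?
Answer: $3150$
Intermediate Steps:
$J{\left(65,2 \right)} + \left(\left(395 + 657\right) - -2154\right) = -56 + \left(\left(395 + 657\right) - -2154\right) = -56 + \left(1052 + 2154\right) = -56 + 3206 = 3150$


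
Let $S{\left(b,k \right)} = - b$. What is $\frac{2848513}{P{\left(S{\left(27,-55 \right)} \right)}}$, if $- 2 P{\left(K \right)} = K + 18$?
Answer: $\frac{5697026}{9} \approx 6.33 \cdot 10^{5}$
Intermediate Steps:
$P{\left(K \right)} = -9 - \frac{K}{2}$ ($P{\left(K \right)} = - \frac{K + 18}{2} = - \frac{18 + K}{2} = -9 - \frac{K}{2}$)
$\frac{2848513}{P{\left(S{\left(27,-55 \right)} \right)}} = \frac{2848513}{-9 - \frac{\left(-1\right) 27}{2}} = \frac{2848513}{-9 - - \frac{27}{2}} = \frac{2848513}{-9 + \frac{27}{2}} = \frac{2848513}{\frac{9}{2}} = 2848513 \cdot \frac{2}{9} = \frac{5697026}{9}$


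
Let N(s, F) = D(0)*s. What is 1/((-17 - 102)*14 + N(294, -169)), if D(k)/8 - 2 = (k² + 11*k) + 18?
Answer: 1/45374 ≈ 2.2039e-5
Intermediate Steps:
D(k) = 160 + 8*k² + 88*k (D(k) = 16 + 8*((k² + 11*k) + 18) = 16 + 8*(18 + k² + 11*k) = 16 + (144 + 8*k² + 88*k) = 160 + 8*k² + 88*k)
N(s, F) = 160*s (N(s, F) = (160 + 8*0² + 88*0)*s = (160 + 8*0 + 0)*s = (160 + 0 + 0)*s = 160*s)
1/((-17 - 102)*14 + N(294, -169)) = 1/((-17 - 102)*14 + 160*294) = 1/(-119*14 + 47040) = 1/(-1666 + 47040) = 1/45374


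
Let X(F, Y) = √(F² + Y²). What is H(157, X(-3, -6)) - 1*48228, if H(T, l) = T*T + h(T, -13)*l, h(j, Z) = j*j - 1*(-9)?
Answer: -23579 + 73974*√5 ≈ 1.4183e+5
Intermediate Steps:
h(j, Z) = 9 + j² (h(j, Z) = j² + 9 = 9 + j²)
H(T, l) = T² + l*(9 + T²) (H(T, l) = T*T + (9 + T²)*l = T² + l*(9 + T²))
H(157, X(-3, -6)) - 1*48228 = (157² + √((-3)² + (-6)²)*(9 + 157²)) - 1*48228 = (24649 + √(9 + 36)*(9 + 24649)) - 48228 = (24649 + √45*24658) - 48228 = (24649 + (3*√5)*24658) - 48228 = (24649 + 73974*√5) - 48228 = -23579 + 73974*√5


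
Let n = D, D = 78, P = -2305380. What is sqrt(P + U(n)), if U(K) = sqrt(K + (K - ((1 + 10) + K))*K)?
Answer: sqrt(-2305380 + 2*I*sqrt(195)) ≈ 0.009 + 1518.3*I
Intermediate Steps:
n = 78
U(K) = sqrt(10)*sqrt(-K) (U(K) = sqrt(K + (K - (11 + K))*K) = sqrt(K + (K + (-11 - K))*K) = sqrt(K - 11*K) = sqrt(-10*K) = sqrt(10)*sqrt(-K))
sqrt(P + U(n)) = sqrt(-2305380 + sqrt(10)*sqrt(-1*78)) = sqrt(-2305380 + sqrt(10)*sqrt(-78)) = sqrt(-2305380 + sqrt(10)*(I*sqrt(78))) = sqrt(-2305380 + 2*I*sqrt(195))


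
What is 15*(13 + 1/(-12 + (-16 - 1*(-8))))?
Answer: 777/4 ≈ 194.25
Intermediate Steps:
15*(13 + 1/(-12 + (-16 - 1*(-8)))) = 15*(13 + 1/(-12 + (-16 + 8))) = 15*(13 + 1/(-12 - 8)) = 15*(13 + 1/(-20)) = 15*(13 - 1/20) = 15*(259/20) = 777/4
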